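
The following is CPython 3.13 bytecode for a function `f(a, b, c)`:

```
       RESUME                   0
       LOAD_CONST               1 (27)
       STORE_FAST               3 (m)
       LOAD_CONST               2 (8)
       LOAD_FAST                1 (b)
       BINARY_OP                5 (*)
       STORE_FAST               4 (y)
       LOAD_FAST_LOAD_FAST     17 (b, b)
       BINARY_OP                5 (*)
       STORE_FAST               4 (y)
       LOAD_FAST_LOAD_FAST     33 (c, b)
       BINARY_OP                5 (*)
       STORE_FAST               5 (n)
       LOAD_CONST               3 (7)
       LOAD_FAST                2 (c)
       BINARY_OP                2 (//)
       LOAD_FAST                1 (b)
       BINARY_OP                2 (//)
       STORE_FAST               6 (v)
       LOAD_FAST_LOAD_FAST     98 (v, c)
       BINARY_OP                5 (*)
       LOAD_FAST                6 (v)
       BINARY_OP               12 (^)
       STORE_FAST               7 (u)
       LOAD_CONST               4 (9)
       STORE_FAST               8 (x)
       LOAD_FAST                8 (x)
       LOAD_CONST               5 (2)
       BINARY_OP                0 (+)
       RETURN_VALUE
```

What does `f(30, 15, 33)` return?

LOAD_CONST → push 27. Stack: [27]
STORE_FAST m → m=27. Stack: []
LOAD_CONST → push 8. Stack: [8]
LOAD_FAST b → push 15. Stack: [8, 15]
BINARY_OP * → 8 * 15 = 120. Stack: [120]
STORE_FAST y → y=120. Stack: []
LOAD_FAST_LOAD_FAST b,b → push 15,15. Stack: [15, 15]
BINARY_OP * → 15 * 15 = 225. Stack: [225]
STORE_FAST y → y=225. Stack: []
LOAD_FAST_LOAD_FAST c,b → push 33,15. Stack: [33, 15]
BINARY_OP * → 33 * 15 = 495. Stack: [495]
STORE_FAST n → n=495. Stack: []
LOAD_CONST → push 7. Stack: [7]
LOAD_FAST c → push 33. Stack: [7, 33]
BINARY_OP // → 7 // 33 = 0. Stack: [0]
LOAD_FAST b → push 15. Stack: [0, 15]
BINARY_OP // → 0 // 15 = 0. Stack: [0]
STORE_FAST v → v=0. Stack: []
LOAD_FAST_LOAD_FAST v,c → push 0,33. Stack: [0, 33]
BINARY_OP * → 0 * 33 = 0. Stack: [0]
LOAD_FAST v → push 0. Stack: [0, 0]
BINARY_OP ^ → 0 ^ 0 = 0. Stack: [0]
STORE_FAST u → u=0. Stack: []
LOAD_CONST → push 9. Stack: [9]
STORE_FAST x → x=9. Stack: []
LOAD_FAST x → push 9. Stack: [9]
LOAD_CONST → push 2. Stack: [9, 2]
BINARY_OP + → 9 + 2 = 11. Stack: [11]
RETURN_VALUE → return 11.

11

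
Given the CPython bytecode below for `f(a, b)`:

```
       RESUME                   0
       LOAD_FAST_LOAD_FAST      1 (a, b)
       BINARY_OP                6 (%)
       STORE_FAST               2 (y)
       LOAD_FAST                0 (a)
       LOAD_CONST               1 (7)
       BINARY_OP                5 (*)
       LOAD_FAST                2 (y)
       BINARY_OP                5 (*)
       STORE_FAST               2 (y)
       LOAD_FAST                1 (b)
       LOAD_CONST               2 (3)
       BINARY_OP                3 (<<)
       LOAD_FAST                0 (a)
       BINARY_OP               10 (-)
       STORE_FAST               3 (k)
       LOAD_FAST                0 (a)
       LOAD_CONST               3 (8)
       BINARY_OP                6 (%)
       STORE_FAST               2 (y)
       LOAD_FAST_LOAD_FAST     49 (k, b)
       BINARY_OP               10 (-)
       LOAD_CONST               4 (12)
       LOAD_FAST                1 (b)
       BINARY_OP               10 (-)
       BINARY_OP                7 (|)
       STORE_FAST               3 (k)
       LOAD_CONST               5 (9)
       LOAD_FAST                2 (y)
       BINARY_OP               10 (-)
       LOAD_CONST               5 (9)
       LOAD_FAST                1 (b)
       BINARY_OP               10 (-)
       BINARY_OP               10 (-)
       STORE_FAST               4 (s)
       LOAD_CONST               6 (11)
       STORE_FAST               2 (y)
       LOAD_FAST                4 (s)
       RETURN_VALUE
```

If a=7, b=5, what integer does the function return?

-2

LOAD_FAST_LOAD_FAST a,b → push 7,5. Stack: [7, 5]
BINARY_OP % → 7 % 5 = 2. Stack: [2]
STORE_FAST y → y=2. Stack: []
LOAD_FAST a → push 7. Stack: [7]
LOAD_CONST → push 7. Stack: [7, 7]
BINARY_OP * → 7 * 7 = 49. Stack: [49]
LOAD_FAST y → push 2. Stack: [49, 2]
BINARY_OP * → 49 * 2 = 98. Stack: [98]
STORE_FAST y → y=98. Stack: []
LOAD_FAST b → push 5. Stack: [5]
LOAD_CONST → push 3. Stack: [5, 3]
BINARY_OP << → 5 << 3 = 40. Stack: [40]
LOAD_FAST a → push 7. Stack: [40, 7]
BINARY_OP - → 40 - 7 = 33. Stack: [33]
STORE_FAST k → k=33. Stack: []
LOAD_FAST a → push 7. Stack: [7]
LOAD_CONST → push 8. Stack: [7, 8]
BINARY_OP % → 7 % 8 = 7. Stack: [7]
STORE_FAST y → y=7. Stack: []
LOAD_FAST_LOAD_FAST k,b → push 33,5. Stack: [33, 5]
BINARY_OP - → 33 - 5 = 28. Stack: [28]
LOAD_CONST → push 12. Stack: [28, 12]
LOAD_FAST b → push 5. Stack: [28, 12, 5]
BINARY_OP - → 12 - 5 = 7. Stack: [28, 7]
BINARY_OP | → 28 | 7 = 31. Stack: [31]
STORE_FAST k → k=31. Stack: []
LOAD_CONST → push 9. Stack: [9]
LOAD_FAST y → push 7. Stack: [9, 7]
BINARY_OP - → 9 - 7 = 2. Stack: [2]
LOAD_CONST → push 9. Stack: [2, 9]
LOAD_FAST b → push 5. Stack: [2, 9, 5]
BINARY_OP - → 9 - 5 = 4. Stack: [2, 4]
BINARY_OP - → 2 - 4 = -2. Stack: [-2]
STORE_FAST s → s=-2. Stack: []
LOAD_CONST → push 11. Stack: [11]
STORE_FAST y → y=11. Stack: []
LOAD_FAST s → push -2. Stack: [-2]
RETURN_VALUE → return -2.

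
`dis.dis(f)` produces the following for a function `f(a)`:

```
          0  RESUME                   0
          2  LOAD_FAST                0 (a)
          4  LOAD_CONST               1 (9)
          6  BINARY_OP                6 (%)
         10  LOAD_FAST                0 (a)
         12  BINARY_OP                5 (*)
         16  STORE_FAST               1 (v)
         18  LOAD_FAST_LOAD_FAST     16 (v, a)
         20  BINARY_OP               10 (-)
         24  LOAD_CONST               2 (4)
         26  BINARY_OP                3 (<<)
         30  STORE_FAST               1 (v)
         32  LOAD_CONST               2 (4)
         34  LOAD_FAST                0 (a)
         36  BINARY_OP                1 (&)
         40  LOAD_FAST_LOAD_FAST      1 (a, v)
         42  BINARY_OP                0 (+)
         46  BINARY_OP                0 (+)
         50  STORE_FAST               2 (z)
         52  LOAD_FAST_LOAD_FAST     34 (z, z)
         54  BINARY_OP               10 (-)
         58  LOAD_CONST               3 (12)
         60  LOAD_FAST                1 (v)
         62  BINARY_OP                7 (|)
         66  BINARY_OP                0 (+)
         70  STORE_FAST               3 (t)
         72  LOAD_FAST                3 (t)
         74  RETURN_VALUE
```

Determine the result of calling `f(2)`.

LOAD_FAST a → push 2. Stack: [2]
LOAD_CONST → push 9. Stack: [2, 9]
BINARY_OP % → 2 % 9 = 2. Stack: [2]
LOAD_FAST a → push 2. Stack: [2, 2]
BINARY_OP * → 2 * 2 = 4. Stack: [4]
STORE_FAST v → v=4. Stack: []
LOAD_FAST_LOAD_FAST v,a → push 4,2. Stack: [4, 2]
BINARY_OP - → 4 - 2 = 2. Stack: [2]
LOAD_CONST → push 4. Stack: [2, 4]
BINARY_OP << → 2 << 4 = 32. Stack: [32]
STORE_FAST v → v=32. Stack: []
LOAD_CONST → push 4. Stack: [4]
LOAD_FAST a → push 2. Stack: [4, 2]
BINARY_OP & → 4 & 2 = 0. Stack: [0]
LOAD_FAST_LOAD_FAST a,v → push 2,32. Stack: [0, 2, 32]
BINARY_OP + → 2 + 32 = 34. Stack: [0, 34]
BINARY_OP + → 0 + 34 = 34. Stack: [34]
STORE_FAST z → z=34. Stack: []
LOAD_FAST_LOAD_FAST z,z → push 34,34. Stack: [34, 34]
BINARY_OP - → 34 - 34 = 0. Stack: [0]
LOAD_CONST → push 12. Stack: [0, 12]
LOAD_FAST v → push 32. Stack: [0, 12, 32]
BINARY_OP | → 12 | 32 = 44. Stack: [0, 44]
BINARY_OP + → 0 + 44 = 44. Stack: [44]
STORE_FAST t → t=44. Stack: []
LOAD_FAST t → push 44. Stack: [44]
RETURN_VALUE → return 44.

44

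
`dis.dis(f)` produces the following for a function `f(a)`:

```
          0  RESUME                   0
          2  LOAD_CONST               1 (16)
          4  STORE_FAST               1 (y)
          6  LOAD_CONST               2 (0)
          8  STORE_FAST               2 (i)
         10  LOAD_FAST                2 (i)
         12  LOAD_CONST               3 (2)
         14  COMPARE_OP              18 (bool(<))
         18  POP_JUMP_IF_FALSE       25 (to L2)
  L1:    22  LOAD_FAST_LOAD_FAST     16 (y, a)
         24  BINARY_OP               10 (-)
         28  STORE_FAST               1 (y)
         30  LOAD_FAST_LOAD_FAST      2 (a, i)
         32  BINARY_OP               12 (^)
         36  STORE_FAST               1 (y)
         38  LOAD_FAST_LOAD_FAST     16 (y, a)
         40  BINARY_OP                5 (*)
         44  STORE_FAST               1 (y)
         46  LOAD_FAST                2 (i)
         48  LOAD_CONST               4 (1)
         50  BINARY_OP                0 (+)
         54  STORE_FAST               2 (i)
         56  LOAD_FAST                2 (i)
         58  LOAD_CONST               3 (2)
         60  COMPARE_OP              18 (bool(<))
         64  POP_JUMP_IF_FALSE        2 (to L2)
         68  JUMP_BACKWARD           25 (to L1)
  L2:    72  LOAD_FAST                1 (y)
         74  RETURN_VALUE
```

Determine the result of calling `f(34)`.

1190

LOAD_CONST → push 16. Stack: [16]
STORE_FAST y → y=16. Stack: []
LOAD_CONST → push 0. Stack: [0]
STORE_FAST i → i=0. Stack: []
LOAD_FAST i → push 0. Stack: [0]
LOAD_CONST → push 2. Stack: [0, 2]
COMPARE_OP bool(<) → 0 vs 2 = True. Stack: [True]
POP_JUMP_IF_FALSE → pop True; no jump. Stack: []
LOAD_FAST_LOAD_FAST y,a → push 16,34. Stack: [16, 34]
BINARY_OP - → 16 - 34 = -18. Stack: [-18]
STORE_FAST y → y=-18. Stack: []
LOAD_FAST_LOAD_FAST a,i → push 34,0. Stack: [34, 0]
BINARY_OP ^ → 34 ^ 0 = 34. Stack: [34]
STORE_FAST y → y=34. Stack: []
LOAD_FAST_LOAD_FAST y,a → push 34,34. Stack: [34, 34]
BINARY_OP * → 34 * 34 = 1156. Stack: [1156]
STORE_FAST y → y=1156. Stack: []
LOAD_FAST i → push 0. Stack: [0]
LOAD_CONST → push 1. Stack: [0, 1]
BINARY_OP + → 0 + 1 = 1. Stack: [1]
STORE_FAST i → i=1. Stack: []
LOAD_FAST i → push 1. Stack: [1]
LOAD_CONST → push 2. Stack: [1, 2]
COMPARE_OP bool(<) → 1 vs 2 = True. Stack: [True]
POP_JUMP_IF_FALSE → pop True; no jump. Stack: []
LOAD_FAST_LOAD_FAST y,a → push 1156,34. Stack: [1156, 34]
BINARY_OP - → 1156 - 34 = 1122. Stack: [1122]
STORE_FAST y → y=1122. Stack: []
LOAD_FAST_LOAD_FAST a,i → push 34,1. Stack: [34, 1]
BINARY_OP ^ → 34 ^ 1 = 35. Stack: [35]
STORE_FAST y → y=35. Stack: []
LOAD_FAST_LOAD_FAST y,a → push 35,34. Stack: [35, 34]
BINARY_OP * → 35 * 34 = 1190. Stack: [1190]
STORE_FAST y → y=1190. Stack: []
LOAD_FAST i → push 1. Stack: [1]
LOAD_CONST → push 1. Stack: [1, 1]
BINARY_OP + → 1 + 1 = 2. Stack: [2]
STORE_FAST i → i=2. Stack: []
LOAD_FAST i → push 2. Stack: [2]
LOAD_CONST → push 2. Stack: [2, 2]
COMPARE_OP bool(<) → 2 vs 2 = False. Stack: [False]
POP_JUMP_IF_FALSE → pop False; jump. Stack: []
LOAD_FAST y → push 1190. Stack: [1190]
RETURN_VALUE → return 1190.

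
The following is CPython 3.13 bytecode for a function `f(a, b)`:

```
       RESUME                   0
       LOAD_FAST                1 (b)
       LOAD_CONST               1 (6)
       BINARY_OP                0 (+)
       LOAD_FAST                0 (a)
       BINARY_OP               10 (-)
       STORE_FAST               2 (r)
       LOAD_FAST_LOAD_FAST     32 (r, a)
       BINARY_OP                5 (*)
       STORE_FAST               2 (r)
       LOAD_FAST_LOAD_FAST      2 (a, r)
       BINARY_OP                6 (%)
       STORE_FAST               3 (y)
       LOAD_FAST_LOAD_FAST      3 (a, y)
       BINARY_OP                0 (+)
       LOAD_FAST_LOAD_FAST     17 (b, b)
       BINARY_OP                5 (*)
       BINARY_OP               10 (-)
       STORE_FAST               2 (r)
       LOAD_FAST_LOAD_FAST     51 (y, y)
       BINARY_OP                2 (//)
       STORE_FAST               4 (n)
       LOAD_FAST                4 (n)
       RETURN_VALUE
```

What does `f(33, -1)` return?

1

LOAD_FAST b → push -1. Stack: [-1]
LOAD_CONST → push 6. Stack: [-1, 6]
BINARY_OP + → -1 + 6 = 5. Stack: [5]
LOAD_FAST a → push 33. Stack: [5, 33]
BINARY_OP - → 5 - 33 = -28. Stack: [-28]
STORE_FAST r → r=-28. Stack: []
LOAD_FAST_LOAD_FAST r,a → push -28,33. Stack: [-28, 33]
BINARY_OP * → -28 * 33 = -924. Stack: [-924]
STORE_FAST r → r=-924. Stack: []
LOAD_FAST_LOAD_FAST a,r → push 33,-924. Stack: [33, -924]
BINARY_OP % → 33 % -924 = -891. Stack: [-891]
STORE_FAST y → y=-891. Stack: []
LOAD_FAST_LOAD_FAST a,y → push 33,-891. Stack: [33, -891]
BINARY_OP + → 33 + -891 = -858. Stack: [-858]
LOAD_FAST_LOAD_FAST b,b → push -1,-1. Stack: [-858, -1, -1]
BINARY_OP * → -1 * -1 = 1. Stack: [-858, 1]
BINARY_OP - → -858 - 1 = -859. Stack: [-859]
STORE_FAST r → r=-859. Stack: []
LOAD_FAST_LOAD_FAST y,y → push -891,-891. Stack: [-891, -891]
BINARY_OP // → -891 // -891 = 1. Stack: [1]
STORE_FAST n → n=1. Stack: []
LOAD_FAST n → push 1. Stack: [1]
RETURN_VALUE → return 1.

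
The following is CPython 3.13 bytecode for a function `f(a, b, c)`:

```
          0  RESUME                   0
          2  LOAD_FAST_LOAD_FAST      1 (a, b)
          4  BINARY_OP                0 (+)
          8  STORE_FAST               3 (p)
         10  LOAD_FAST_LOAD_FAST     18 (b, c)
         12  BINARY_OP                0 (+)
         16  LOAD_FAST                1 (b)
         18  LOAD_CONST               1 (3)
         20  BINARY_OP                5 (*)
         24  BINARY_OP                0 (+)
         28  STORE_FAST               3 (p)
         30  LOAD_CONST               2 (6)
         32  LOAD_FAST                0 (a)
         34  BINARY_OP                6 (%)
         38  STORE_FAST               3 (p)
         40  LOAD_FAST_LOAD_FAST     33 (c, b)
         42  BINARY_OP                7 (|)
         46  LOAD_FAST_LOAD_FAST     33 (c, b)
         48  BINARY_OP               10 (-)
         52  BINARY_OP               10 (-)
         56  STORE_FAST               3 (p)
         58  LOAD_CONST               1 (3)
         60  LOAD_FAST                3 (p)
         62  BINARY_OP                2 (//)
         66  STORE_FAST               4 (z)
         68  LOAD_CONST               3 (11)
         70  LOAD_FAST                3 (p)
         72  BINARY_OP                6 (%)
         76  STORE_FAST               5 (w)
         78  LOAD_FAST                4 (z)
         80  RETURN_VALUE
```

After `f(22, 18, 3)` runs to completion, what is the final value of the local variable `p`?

34

LOAD_FAST_LOAD_FAST a,b → push 22,18. Stack: [22, 18]
BINARY_OP + → 22 + 18 = 40. Stack: [40]
STORE_FAST p → p=40. Stack: []
LOAD_FAST_LOAD_FAST b,c → push 18,3. Stack: [18, 3]
BINARY_OP + → 18 + 3 = 21. Stack: [21]
LOAD_FAST b → push 18. Stack: [21, 18]
LOAD_CONST → push 3. Stack: [21, 18, 3]
BINARY_OP * → 18 * 3 = 54. Stack: [21, 54]
BINARY_OP + → 21 + 54 = 75. Stack: [75]
STORE_FAST p → p=75. Stack: []
LOAD_CONST → push 6. Stack: [6]
LOAD_FAST a → push 22. Stack: [6, 22]
BINARY_OP % → 6 % 22 = 6. Stack: [6]
STORE_FAST p → p=6. Stack: []
LOAD_FAST_LOAD_FAST c,b → push 3,18. Stack: [3, 18]
BINARY_OP | → 3 | 18 = 19. Stack: [19]
LOAD_FAST_LOAD_FAST c,b → push 3,18. Stack: [19, 3, 18]
BINARY_OP - → 3 - 18 = -15. Stack: [19, -15]
BINARY_OP - → 19 - -15 = 34. Stack: [34]
STORE_FAST p → p=34. Stack: []
LOAD_CONST → push 3. Stack: [3]
LOAD_FAST p → push 34. Stack: [3, 34]
BINARY_OP // → 3 // 34 = 0. Stack: [0]
STORE_FAST z → z=0. Stack: []
LOAD_CONST → push 11. Stack: [11]
LOAD_FAST p → push 34. Stack: [11, 34]
BINARY_OP % → 11 % 34 = 11. Stack: [11]
STORE_FAST w → w=11. Stack: []
LOAD_FAST z → push 0. Stack: [0]
RETURN_VALUE → return 0.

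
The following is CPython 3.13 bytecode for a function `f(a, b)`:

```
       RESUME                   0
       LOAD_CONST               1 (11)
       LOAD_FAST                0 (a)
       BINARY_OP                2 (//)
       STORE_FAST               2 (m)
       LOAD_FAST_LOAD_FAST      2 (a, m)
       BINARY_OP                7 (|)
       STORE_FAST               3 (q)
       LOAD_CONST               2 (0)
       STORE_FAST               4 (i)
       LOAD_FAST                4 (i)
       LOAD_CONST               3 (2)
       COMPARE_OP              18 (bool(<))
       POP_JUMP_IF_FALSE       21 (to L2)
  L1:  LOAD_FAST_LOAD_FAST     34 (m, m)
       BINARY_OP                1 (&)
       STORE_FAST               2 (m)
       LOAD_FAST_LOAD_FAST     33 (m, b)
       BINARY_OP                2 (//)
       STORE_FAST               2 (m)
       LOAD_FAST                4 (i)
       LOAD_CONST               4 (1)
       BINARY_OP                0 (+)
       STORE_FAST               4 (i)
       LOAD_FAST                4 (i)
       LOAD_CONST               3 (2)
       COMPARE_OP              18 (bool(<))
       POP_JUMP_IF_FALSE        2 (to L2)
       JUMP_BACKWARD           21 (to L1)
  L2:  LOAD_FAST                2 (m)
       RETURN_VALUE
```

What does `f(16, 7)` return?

0

LOAD_CONST → push 11. Stack: [11]
LOAD_FAST a → push 16. Stack: [11, 16]
BINARY_OP // → 11 // 16 = 0. Stack: [0]
STORE_FAST m → m=0. Stack: []
LOAD_FAST_LOAD_FAST a,m → push 16,0. Stack: [16, 0]
BINARY_OP | → 16 | 0 = 16. Stack: [16]
STORE_FAST q → q=16. Stack: []
LOAD_CONST → push 0. Stack: [0]
STORE_FAST i → i=0. Stack: []
LOAD_FAST i → push 0. Stack: [0]
LOAD_CONST → push 2. Stack: [0, 2]
COMPARE_OP bool(<) → 0 vs 2 = True. Stack: [True]
POP_JUMP_IF_FALSE → pop True; no jump. Stack: []
LOAD_FAST_LOAD_FAST m,m → push 0,0. Stack: [0, 0]
BINARY_OP & → 0 & 0 = 0. Stack: [0]
STORE_FAST m → m=0. Stack: []
LOAD_FAST_LOAD_FAST m,b → push 0,7. Stack: [0, 7]
BINARY_OP // → 0 // 7 = 0. Stack: [0]
STORE_FAST m → m=0. Stack: []
LOAD_FAST i → push 0. Stack: [0]
LOAD_CONST → push 1. Stack: [0, 1]
BINARY_OP + → 0 + 1 = 1. Stack: [1]
STORE_FAST i → i=1. Stack: []
LOAD_FAST i → push 1. Stack: [1]
LOAD_CONST → push 2. Stack: [1, 2]
COMPARE_OP bool(<) → 1 vs 2 = True. Stack: [True]
POP_JUMP_IF_FALSE → pop True; no jump. Stack: []
LOAD_FAST_LOAD_FAST m,m → push 0,0. Stack: [0, 0]
BINARY_OP & → 0 & 0 = 0. Stack: [0]
STORE_FAST m → m=0. Stack: []
LOAD_FAST_LOAD_FAST m,b → push 0,7. Stack: [0, 7]
BINARY_OP // → 0 // 7 = 0. Stack: [0]
STORE_FAST m → m=0. Stack: []
LOAD_FAST i → push 1. Stack: [1]
LOAD_CONST → push 1. Stack: [1, 1]
BINARY_OP + → 1 + 1 = 2. Stack: [2]
STORE_FAST i → i=2. Stack: []
LOAD_FAST i → push 2. Stack: [2]
LOAD_CONST → push 2. Stack: [2, 2]
COMPARE_OP bool(<) → 2 vs 2 = False. Stack: [False]
POP_JUMP_IF_FALSE → pop False; jump. Stack: []
LOAD_FAST m → push 0. Stack: [0]
RETURN_VALUE → return 0.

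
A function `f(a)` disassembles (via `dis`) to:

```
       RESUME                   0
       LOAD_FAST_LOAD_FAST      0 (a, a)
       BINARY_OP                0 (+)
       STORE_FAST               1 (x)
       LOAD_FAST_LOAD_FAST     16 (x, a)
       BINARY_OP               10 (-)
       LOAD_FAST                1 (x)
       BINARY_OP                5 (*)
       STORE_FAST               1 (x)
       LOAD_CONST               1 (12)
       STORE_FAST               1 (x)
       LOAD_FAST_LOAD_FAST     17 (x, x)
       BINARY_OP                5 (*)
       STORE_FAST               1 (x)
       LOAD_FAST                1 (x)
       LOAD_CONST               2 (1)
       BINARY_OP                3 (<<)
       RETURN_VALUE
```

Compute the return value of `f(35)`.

LOAD_FAST_LOAD_FAST a,a → push 35,35. Stack: [35, 35]
BINARY_OP + → 35 + 35 = 70. Stack: [70]
STORE_FAST x → x=70. Stack: []
LOAD_FAST_LOAD_FAST x,a → push 70,35. Stack: [70, 35]
BINARY_OP - → 70 - 35 = 35. Stack: [35]
LOAD_FAST x → push 70. Stack: [35, 70]
BINARY_OP * → 35 * 70 = 2450. Stack: [2450]
STORE_FAST x → x=2450. Stack: []
LOAD_CONST → push 12. Stack: [12]
STORE_FAST x → x=12. Stack: []
LOAD_FAST_LOAD_FAST x,x → push 12,12. Stack: [12, 12]
BINARY_OP * → 12 * 12 = 144. Stack: [144]
STORE_FAST x → x=144. Stack: []
LOAD_FAST x → push 144. Stack: [144]
LOAD_CONST → push 1. Stack: [144, 1]
BINARY_OP << → 144 << 1 = 288. Stack: [288]
RETURN_VALUE → return 288.

288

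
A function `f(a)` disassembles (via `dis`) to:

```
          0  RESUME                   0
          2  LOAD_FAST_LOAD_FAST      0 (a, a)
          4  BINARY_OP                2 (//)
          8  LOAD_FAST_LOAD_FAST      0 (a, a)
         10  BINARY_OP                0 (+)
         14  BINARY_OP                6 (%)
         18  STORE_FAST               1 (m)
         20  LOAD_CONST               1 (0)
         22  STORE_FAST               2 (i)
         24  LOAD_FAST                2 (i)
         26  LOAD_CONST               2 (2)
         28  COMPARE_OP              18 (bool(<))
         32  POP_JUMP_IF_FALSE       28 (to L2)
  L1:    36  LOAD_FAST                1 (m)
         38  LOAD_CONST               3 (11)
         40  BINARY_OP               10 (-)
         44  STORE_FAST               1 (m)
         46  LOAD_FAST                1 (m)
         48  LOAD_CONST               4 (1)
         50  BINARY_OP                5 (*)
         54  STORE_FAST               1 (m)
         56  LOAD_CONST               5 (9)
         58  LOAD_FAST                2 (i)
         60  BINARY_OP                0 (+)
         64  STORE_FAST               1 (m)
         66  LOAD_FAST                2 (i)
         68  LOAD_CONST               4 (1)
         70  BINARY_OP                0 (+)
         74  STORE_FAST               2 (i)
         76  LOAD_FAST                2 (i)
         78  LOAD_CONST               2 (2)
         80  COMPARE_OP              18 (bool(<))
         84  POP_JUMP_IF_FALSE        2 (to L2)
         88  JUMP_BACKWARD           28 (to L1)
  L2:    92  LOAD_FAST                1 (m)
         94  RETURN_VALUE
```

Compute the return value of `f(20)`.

LOAD_FAST_LOAD_FAST a,a → push 20,20. Stack: [20, 20]
BINARY_OP // → 20 // 20 = 1. Stack: [1]
LOAD_FAST_LOAD_FAST a,a → push 20,20. Stack: [1, 20, 20]
BINARY_OP + → 20 + 20 = 40. Stack: [1, 40]
BINARY_OP % → 1 % 40 = 1. Stack: [1]
STORE_FAST m → m=1. Stack: []
LOAD_CONST → push 0. Stack: [0]
STORE_FAST i → i=0. Stack: []
LOAD_FAST i → push 0. Stack: [0]
LOAD_CONST → push 2. Stack: [0, 2]
COMPARE_OP bool(<) → 0 vs 2 = True. Stack: [True]
POP_JUMP_IF_FALSE → pop True; no jump. Stack: []
LOAD_FAST m → push 1. Stack: [1]
LOAD_CONST → push 11. Stack: [1, 11]
BINARY_OP - → 1 - 11 = -10. Stack: [-10]
STORE_FAST m → m=-10. Stack: []
LOAD_FAST m → push -10. Stack: [-10]
LOAD_CONST → push 1. Stack: [-10, 1]
BINARY_OP * → -10 * 1 = -10. Stack: [-10]
STORE_FAST m → m=-10. Stack: []
LOAD_CONST → push 9. Stack: [9]
LOAD_FAST i → push 0. Stack: [9, 0]
BINARY_OP + → 9 + 0 = 9. Stack: [9]
STORE_FAST m → m=9. Stack: []
LOAD_FAST i → push 0. Stack: [0]
LOAD_CONST → push 1. Stack: [0, 1]
BINARY_OP + → 0 + 1 = 1. Stack: [1]
STORE_FAST i → i=1. Stack: []
LOAD_FAST i → push 1. Stack: [1]
LOAD_CONST → push 2. Stack: [1, 2]
COMPARE_OP bool(<) → 1 vs 2 = True. Stack: [True]
POP_JUMP_IF_FALSE → pop True; no jump. Stack: []
LOAD_FAST m → push 9. Stack: [9]
LOAD_CONST → push 11. Stack: [9, 11]
BINARY_OP - → 9 - 11 = -2. Stack: [-2]
STORE_FAST m → m=-2. Stack: []
LOAD_FAST m → push -2. Stack: [-2]
LOAD_CONST → push 1. Stack: [-2, 1]
BINARY_OP * → -2 * 1 = -2. Stack: [-2]
STORE_FAST m → m=-2. Stack: []
LOAD_CONST → push 9. Stack: [9]
LOAD_FAST i → push 1. Stack: [9, 1]
BINARY_OP + → 9 + 1 = 10. Stack: [10]
STORE_FAST m → m=10. Stack: []
LOAD_FAST i → push 1. Stack: [1]
LOAD_CONST → push 1. Stack: [1, 1]
BINARY_OP + → 1 + 1 = 2. Stack: [2]
STORE_FAST i → i=2. Stack: []
LOAD_FAST i → push 2. Stack: [2]
LOAD_CONST → push 2. Stack: [2, 2]
COMPARE_OP bool(<) → 2 vs 2 = False. Stack: [False]
POP_JUMP_IF_FALSE → pop False; jump. Stack: []
LOAD_FAST m → push 10. Stack: [10]
RETURN_VALUE → return 10.

10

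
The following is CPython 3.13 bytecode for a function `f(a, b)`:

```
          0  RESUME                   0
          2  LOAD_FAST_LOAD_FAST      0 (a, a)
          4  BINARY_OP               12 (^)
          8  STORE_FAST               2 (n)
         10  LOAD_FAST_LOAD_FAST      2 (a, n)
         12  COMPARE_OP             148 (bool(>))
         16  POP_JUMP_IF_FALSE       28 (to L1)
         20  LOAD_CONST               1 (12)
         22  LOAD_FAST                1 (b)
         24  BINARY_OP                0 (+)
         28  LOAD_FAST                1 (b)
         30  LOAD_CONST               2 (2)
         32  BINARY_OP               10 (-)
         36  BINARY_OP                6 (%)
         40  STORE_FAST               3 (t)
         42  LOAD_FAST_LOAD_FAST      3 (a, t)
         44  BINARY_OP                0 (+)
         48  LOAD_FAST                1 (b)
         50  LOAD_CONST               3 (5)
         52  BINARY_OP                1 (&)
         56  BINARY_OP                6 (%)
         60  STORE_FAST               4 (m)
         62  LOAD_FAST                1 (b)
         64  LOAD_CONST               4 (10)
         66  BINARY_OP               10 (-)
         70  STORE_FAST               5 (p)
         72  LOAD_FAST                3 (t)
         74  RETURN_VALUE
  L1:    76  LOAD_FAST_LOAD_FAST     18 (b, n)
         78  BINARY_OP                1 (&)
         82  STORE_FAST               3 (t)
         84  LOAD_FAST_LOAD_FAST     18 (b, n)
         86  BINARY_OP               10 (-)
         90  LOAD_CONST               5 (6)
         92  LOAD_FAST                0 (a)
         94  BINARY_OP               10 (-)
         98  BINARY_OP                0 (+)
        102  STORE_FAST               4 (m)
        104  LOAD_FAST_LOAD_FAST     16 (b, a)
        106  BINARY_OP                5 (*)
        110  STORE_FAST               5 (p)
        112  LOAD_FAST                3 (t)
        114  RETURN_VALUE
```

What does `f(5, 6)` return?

2

LOAD_FAST_LOAD_FAST a,a → push 5,5. Stack: [5, 5]
BINARY_OP ^ → 5 ^ 5 = 0. Stack: [0]
STORE_FAST n → n=0. Stack: []
LOAD_FAST_LOAD_FAST a,n → push 5,0. Stack: [5, 0]
COMPARE_OP bool(>) → 5 vs 0 = True. Stack: [True]
POP_JUMP_IF_FALSE → pop True; no jump. Stack: []
LOAD_CONST → push 12. Stack: [12]
LOAD_FAST b → push 6. Stack: [12, 6]
BINARY_OP + → 12 + 6 = 18. Stack: [18]
LOAD_FAST b → push 6. Stack: [18, 6]
LOAD_CONST → push 2. Stack: [18, 6, 2]
BINARY_OP - → 6 - 2 = 4. Stack: [18, 4]
BINARY_OP % → 18 % 4 = 2. Stack: [2]
STORE_FAST t → t=2. Stack: []
LOAD_FAST_LOAD_FAST a,t → push 5,2. Stack: [5, 2]
BINARY_OP + → 5 + 2 = 7. Stack: [7]
LOAD_FAST b → push 6. Stack: [7, 6]
LOAD_CONST → push 5. Stack: [7, 6, 5]
BINARY_OP & → 6 & 5 = 4. Stack: [7, 4]
BINARY_OP % → 7 % 4 = 3. Stack: [3]
STORE_FAST m → m=3. Stack: []
LOAD_FAST b → push 6. Stack: [6]
LOAD_CONST → push 10. Stack: [6, 10]
BINARY_OP - → 6 - 10 = -4. Stack: [-4]
STORE_FAST p → p=-4. Stack: []
LOAD_FAST t → push 2. Stack: [2]
RETURN_VALUE → return 2.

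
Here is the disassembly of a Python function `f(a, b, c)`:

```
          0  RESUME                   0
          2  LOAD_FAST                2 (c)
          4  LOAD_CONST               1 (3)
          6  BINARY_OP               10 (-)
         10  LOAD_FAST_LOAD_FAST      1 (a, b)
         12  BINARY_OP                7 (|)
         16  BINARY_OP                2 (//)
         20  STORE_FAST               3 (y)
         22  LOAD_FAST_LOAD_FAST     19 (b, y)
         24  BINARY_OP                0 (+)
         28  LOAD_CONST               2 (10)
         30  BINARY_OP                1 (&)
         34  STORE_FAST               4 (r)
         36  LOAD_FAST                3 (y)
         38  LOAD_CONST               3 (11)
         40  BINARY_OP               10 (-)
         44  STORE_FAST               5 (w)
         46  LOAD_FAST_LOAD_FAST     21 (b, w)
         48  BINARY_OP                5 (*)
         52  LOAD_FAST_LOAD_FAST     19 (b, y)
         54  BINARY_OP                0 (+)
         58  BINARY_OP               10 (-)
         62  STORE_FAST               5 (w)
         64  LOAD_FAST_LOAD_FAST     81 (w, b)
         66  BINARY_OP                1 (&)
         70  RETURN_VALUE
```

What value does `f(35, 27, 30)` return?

LOAD_FAST c → push 30. Stack: [30]
LOAD_CONST → push 3. Stack: [30, 3]
BINARY_OP - → 30 - 3 = 27. Stack: [27]
LOAD_FAST_LOAD_FAST a,b → push 35,27. Stack: [27, 35, 27]
BINARY_OP | → 35 | 27 = 59. Stack: [27, 59]
BINARY_OP // → 27 // 59 = 0. Stack: [0]
STORE_FAST y → y=0. Stack: []
LOAD_FAST_LOAD_FAST b,y → push 27,0. Stack: [27, 0]
BINARY_OP + → 27 + 0 = 27. Stack: [27]
LOAD_CONST → push 10. Stack: [27, 10]
BINARY_OP & → 27 & 10 = 10. Stack: [10]
STORE_FAST r → r=10. Stack: []
LOAD_FAST y → push 0. Stack: [0]
LOAD_CONST → push 11. Stack: [0, 11]
BINARY_OP - → 0 - 11 = -11. Stack: [-11]
STORE_FAST w → w=-11. Stack: []
LOAD_FAST_LOAD_FAST b,w → push 27,-11. Stack: [27, -11]
BINARY_OP * → 27 * -11 = -297. Stack: [-297]
LOAD_FAST_LOAD_FAST b,y → push 27,0. Stack: [-297, 27, 0]
BINARY_OP + → 27 + 0 = 27. Stack: [-297, 27]
BINARY_OP - → -297 - 27 = -324. Stack: [-324]
STORE_FAST w → w=-324. Stack: []
LOAD_FAST_LOAD_FAST w,b → push -324,27. Stack: [-324, 27]
BINARY_OP & → -324 & 27 = 24. Stack: [24]
RETURN_VALUE → return 24.

24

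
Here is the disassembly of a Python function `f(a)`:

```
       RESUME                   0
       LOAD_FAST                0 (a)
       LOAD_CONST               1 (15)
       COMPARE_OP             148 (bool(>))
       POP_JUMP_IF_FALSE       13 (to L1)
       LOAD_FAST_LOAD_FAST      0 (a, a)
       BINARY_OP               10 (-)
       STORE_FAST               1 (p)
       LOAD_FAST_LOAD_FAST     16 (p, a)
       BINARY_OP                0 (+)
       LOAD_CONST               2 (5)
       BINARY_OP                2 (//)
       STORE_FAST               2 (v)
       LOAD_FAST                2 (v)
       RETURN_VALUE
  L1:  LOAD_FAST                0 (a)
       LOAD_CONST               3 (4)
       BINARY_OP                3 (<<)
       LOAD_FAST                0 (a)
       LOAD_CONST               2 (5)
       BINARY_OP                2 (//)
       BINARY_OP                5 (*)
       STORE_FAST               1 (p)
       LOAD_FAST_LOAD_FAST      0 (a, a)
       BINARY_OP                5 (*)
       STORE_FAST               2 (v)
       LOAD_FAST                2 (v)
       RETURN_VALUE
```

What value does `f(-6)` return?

36

LOAD_FAST a → push -6. Stack: [-6]
LOAD_CONST → push 15. Stack: [-6, 15]
COMPARE_OP bool(>) → -6 vs 15 = False. Stack: [False]
POP_JUMP_IF_FALSE → pop False; jump. Stack: []
LOAD_FAST a → push -6. Stack: [-6]
LOAD_CONST → push 4. Stack: [-6, 4]
BINARY_OP << → -6 << 4 = -96. Stack: [-96]
LOAD_FAST a → push -6. Stack: [-96, -6]
LOAD_CONST → push 5. Stack: [-96, -6, 5]
BINARY_OP // → -6 // 5 = -2. Stack: [-96, -2]
BINARY_OP * → -96 * -2 = 192. Stack: [192]
STORE_FAST p → p=192. Stack: []
LOAD_FAST_LOAD_FAST a,a → push -6,-6. Stack: [-6, -6]
BINARY_OP * → -6 * -6 = 36. Stack: [36]
STORE_FAST v → v=36. Stack: []
LOAD_FAST v → push 36. Stack: [36]
RETURN_VALUE → return 36.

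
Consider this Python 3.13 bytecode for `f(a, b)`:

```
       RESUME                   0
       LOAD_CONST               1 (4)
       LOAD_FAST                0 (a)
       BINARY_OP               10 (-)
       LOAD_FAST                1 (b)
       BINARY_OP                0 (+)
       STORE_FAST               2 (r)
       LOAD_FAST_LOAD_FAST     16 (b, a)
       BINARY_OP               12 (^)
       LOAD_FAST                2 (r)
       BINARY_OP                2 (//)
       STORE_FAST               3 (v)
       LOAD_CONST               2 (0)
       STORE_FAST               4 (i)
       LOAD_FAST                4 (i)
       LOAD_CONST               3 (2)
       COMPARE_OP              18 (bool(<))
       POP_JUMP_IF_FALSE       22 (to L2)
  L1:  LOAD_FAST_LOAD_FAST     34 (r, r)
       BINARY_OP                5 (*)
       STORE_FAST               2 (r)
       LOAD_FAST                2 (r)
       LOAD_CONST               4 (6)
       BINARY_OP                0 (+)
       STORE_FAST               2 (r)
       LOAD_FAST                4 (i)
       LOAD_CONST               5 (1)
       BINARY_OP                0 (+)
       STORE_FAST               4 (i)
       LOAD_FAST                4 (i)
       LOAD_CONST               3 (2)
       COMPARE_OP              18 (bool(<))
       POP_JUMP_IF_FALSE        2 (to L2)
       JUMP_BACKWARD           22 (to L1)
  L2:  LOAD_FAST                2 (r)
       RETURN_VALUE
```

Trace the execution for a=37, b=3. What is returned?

820842

LOAD_CONST → push 4. Stack: [4]
LOAD_FAST a → push 37. Stack: [4, 37]
BINARY_OP - → 4 - 37 = -33. Stack: [-33]
LOAD_FAST b → push 3. Stack: [-33, 3]
BINARY_OP + → -33 + 3 = -30. Stack: [-30]
STORE_FAST r → r=-30. Stack: []
LOAD_FAST_LOAD_FAST b,a → push 3,37. Stack: [3, 37]
BINARY_OP ^ → 3 ^ 37 = 38. Stack: [38]
LOAD_FAST r → push -30. Stack: [38, -30]
BINARY_OP // → 38 // -30 = -2. Stack: [-2]
STORE_FAST v → v=-2. Stack: []
LOAD_CONST → push 0. Stack: [0]
STORE_FAST i → i=0. Stack: []
LOAD_FAST i → push 0. Stack: [0]
LOAD_CONST → push 2. Stack: [0, 2]
COMPARE_OP bool(<) → 0 vs 2 = True. Stack: [True]
POP_JUMP_IF_FALSE → pop True; no jump. Stack: []
LOAD_FAST_LOAD_FAST r,r → push -30,-30. Stack: [-30, -30]
BINARY_OP * → -30 * -30 = 900. Stack: [900]
STORE_FAST r → r=900. Stack: []
LOAD_FAST r → push 900. Stack: [900]
LOAD_CONST → push 6. Stack: [900, 6]
BINARY_OP + → 900 + 6 = 906. Stack: [906]
STORE_FAST r → r=906. Stack: []
LOAD_FAST i → push 0. Stack: [0]
LOAD_CONST → push 1. Stack: [0, 1]
BINARY_OP + → 0 + 1 = 1. Stack: [1]
STORE_FAST i → i=1. Stack: []
LOAD_FAST i → push 1. Stack: [1]
LOAD_CONST → push 2. Stack: [1, 2]
COMPARE_OP bool(<) → 1 vs 2 = True. Stack: [True]
POP_JUMP_IF_FALSE → pop True; no jump. Stack: []
LOAD_FAST_LOAD_FAST r,r → push 906,906. Stack: [906, 906]
BINARY_OP * → 906 * 906 = 820836. Stack: [820836]
STORE_FAST r → r=820836. Stack: []
LOAD_FAST r → push 820836. Stack: [820836]
LOAD_CONST → push 6. Stack: [820836, 6]
BINARY_OP + → 820836 + 6 = 820842. Stack: [820842]
STORE_FAST r → r=820842. Stack: []
LOAD_FAST i → push 1. Stack: [1]
LOAD_CONST → push 1. Stack: [1, 1]
BINARY_OP + → 1 + 1 = 2. Stack: [2]
STORE_FAST i → i=2. Stack: []
LOAD_FAST i → push 2. Stack: [2]
LOAD_CONST → push 2. Stack: [2, 2]
COMPARE_OP bool(<) → 2 vs 2 = False. Stack: [False]
POP_JUMP_IF_FALSE → pop False; jump. Stack: []
LOAD_FAST r → push 820842. Stack: [820842]
RETURN_VALUE → return 820842.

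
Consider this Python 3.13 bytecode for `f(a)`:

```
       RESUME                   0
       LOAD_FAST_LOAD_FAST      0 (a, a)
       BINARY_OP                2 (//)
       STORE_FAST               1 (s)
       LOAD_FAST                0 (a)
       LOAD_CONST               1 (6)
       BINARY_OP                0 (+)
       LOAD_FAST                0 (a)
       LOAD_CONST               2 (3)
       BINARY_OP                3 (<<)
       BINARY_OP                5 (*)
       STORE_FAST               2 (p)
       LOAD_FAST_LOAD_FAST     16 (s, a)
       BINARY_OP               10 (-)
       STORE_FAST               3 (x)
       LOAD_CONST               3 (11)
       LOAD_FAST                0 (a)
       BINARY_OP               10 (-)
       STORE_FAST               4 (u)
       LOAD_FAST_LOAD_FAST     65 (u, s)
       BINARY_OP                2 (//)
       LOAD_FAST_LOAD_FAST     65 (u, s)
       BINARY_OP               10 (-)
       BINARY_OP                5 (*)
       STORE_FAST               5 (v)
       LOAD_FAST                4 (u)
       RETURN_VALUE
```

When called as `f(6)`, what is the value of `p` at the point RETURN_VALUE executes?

576

LOAD_FAST_LOAD_FAST a,a → push 6,6. Stack: [6, 6]
BINARY_OP // → 6 // 6 = 1. Stack: [1]
STORE_FAST s → s=1. Stack: []
LOAD_FAST a → push 6. Stack: [6]
LOAD_CONST → push 6. Stack: [6, 6]
BINARY_OP + → 6 + 6 = 12. Stack: [12]
LOAD_FAST a → push 6. Stack: [12, 6]
LOAD_CONST → push 3. Stack: [12, 6, 3]
BINARY_OP << → 6 << 3 = 48. Stack: [12, 48]
BINARY_OP * → 12 * 48 = 576. Stack: [576]
STORE_FAST p → p=576. Stack: []
LOAD_FAST_LOAD_FAST s,a → push 1,6. Stack: [1, 6]
BINARY_OP - → 1 - 6 = -5. Stack: [-5]
STORE_FAST x → x=-5. Stack: []
LOAD_CONST → push 11. Stack: [11]
LOAD_FAST a → push 6. Stack: [11, 6]
BINARY_OP - → 11 - 6 = 5. Stack: [5]
STORE_FAST u → u=5. Stack: []
LOAD_FAST_LOAD_FAST u,s → push 5,1. Stack: [5, 1]
BINARY_OP // → 5 // 1 = 5. Stack: [5]
LOAD_FAST_LOAD_FAST u,s → push 5,1. Stack: [5, 5, 1]
BINARY_OP - → 5 - 1 = 4. Stack: [5, 4]
BINARY_OP * → 5 * 4 = 20. Stack: [20]
STORE_FAST v → v=20. Stack: []
LOAD_FAST u → push 5. Stack: [5]
RETURN_VALUE → return 5.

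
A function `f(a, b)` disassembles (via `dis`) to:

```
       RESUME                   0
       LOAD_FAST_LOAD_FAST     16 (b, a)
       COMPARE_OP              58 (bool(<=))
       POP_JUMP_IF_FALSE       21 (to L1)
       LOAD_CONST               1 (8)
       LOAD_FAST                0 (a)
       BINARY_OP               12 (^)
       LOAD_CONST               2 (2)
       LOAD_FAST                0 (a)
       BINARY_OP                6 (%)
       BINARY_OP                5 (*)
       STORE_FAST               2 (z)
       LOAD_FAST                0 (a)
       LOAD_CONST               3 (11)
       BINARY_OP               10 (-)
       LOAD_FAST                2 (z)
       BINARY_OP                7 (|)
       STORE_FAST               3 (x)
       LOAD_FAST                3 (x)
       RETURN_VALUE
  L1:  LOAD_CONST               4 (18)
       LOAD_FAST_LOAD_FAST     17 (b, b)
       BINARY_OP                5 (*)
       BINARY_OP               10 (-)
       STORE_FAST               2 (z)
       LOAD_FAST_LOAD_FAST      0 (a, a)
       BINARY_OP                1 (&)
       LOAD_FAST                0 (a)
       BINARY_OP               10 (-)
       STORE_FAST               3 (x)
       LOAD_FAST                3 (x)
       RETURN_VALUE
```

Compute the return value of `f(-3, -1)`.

0

LOAD_FAST_LOAD_FAST b,a → push -1,-3. Stack: [-1, -3]
COMPARE_OP bool(<=) → -1 vs -3 = False. Stack: [False]
POP_JUMP_IF_FALSE → pop False; jump. Stack: []
LOAD_CONST → push 18. Stack: [18]
LOAD_FAST_LOAD_FAST b,b → push -1,-1. Stack: [18, -1, -1]
BINARY_OP * → -1 * -1 = 1. Stack: [18, 1]
BINARY_OP - → 18 - 1 = 17. Stack: [17]
STORE_FAST z → z=17. Stack: []
LOAD_FAST_LOAD_FAST a,a → push -3,-3. Stack: [-3, -3]
BINARY_OP & → -3 & -3 = -3. Stack: [-3]
LOAD_FAST a → push -3. Stack: [-3, -3]
BINARY_OP - → -3 - -3 = 0. Stack: [0]
STORE_FAST x → x=0. Stack: []
LOAD_FAST x → push 0. Stack: [0]
RETURN_VALUE → return 0.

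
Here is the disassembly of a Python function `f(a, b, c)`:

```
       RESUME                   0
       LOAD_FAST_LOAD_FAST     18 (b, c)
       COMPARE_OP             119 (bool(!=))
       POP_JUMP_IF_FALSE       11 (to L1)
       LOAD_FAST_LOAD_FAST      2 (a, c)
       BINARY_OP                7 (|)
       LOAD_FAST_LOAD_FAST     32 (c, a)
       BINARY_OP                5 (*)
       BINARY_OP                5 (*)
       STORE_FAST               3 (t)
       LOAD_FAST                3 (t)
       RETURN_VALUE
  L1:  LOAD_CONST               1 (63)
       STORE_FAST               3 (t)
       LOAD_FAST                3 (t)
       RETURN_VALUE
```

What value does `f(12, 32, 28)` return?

LOAD_FAST_LOAD_FAST b,c → push 32,28. Stack: [32, 28]
COMPARE_OP bool(!=) → 32 vs 28 = True. Stack: [True]
POP_JUMP_IF_FALSE → pop True; no jump. Stack: []
LOAD_FAST_LOAD_FAST a,c → push 12,28. Stack: [12, 28]
BINARY_OP | → 12 | 28 = 28. Stack: [28]
LOAD_FAST_LOAD_FAST c,a → push 28,12. Stack: [28, 28, 12]
BINARY_OP * → 28 * 12 = 336. Stack: [28, 336]
BINARY_OP * → 28 * 336 = 9408. Stack: [9408]
STORE_FAST t → t=9408. Stack: []
LOAD_FAST t → push 9408. Stack: [9408]
RETURN_VALUE → return 9408.

9408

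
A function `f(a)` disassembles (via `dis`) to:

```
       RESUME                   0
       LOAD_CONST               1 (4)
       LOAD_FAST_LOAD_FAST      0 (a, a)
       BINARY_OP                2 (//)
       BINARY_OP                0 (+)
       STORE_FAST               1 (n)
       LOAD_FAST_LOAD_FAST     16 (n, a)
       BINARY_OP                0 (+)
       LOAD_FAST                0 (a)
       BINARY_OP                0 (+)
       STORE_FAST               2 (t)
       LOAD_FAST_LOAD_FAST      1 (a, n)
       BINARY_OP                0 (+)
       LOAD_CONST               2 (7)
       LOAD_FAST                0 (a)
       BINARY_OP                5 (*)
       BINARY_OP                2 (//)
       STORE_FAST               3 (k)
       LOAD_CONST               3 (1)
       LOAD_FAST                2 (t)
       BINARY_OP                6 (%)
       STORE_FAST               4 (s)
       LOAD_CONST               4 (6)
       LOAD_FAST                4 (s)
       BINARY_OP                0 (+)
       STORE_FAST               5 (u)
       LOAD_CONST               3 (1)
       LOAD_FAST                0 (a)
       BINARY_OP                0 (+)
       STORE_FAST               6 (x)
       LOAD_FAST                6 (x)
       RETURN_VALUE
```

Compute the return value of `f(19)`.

20

LOAD_CONST → push 4. Stack: [4]
LOAD_FAST_LOAD_FAST a,a → push 19,19. Stack: [4, 19, 19]
BINARY_OP // → 19 // 19 = 1. Stack: [4, 1]
BINARY_OP + → 4 + 1 = 5. Stack: [5]
STORE_FAST n → n=5. Stack: []
LOAD_FAST_LOAD_FAST n,a → push 5,19. Stack: [5, 19]
BINARY_OP + → 5 + 19 = 24. Stack: [24]
LOAD_FAST a → push 19. Stack: [24, 19]
BINARY_OP + → 24 + 19 = 43. Stack: [43]
STORE_FAST t → t=43. Stack: []
LOAD_FAST_LOAD_FAST a,n → push 19,5. Stack: [19, 5]
BINARY_OP + → 19 + 5 = 24. Stack: [24]
LOAD_CONST → push 7. Stack: [24, 7]
LOAD_FAST a → push 19. Stack: [24, 7, 19]
BINARY_OP * → 7 * 19 = 133. Stack: [24, 133]
BINARY_OP // → 24 // 133 = 0. Stack: [0]
STORE_FAST k → k=0. Stack: []
LOAD_CONST → push 1. Stack: [1]
LOAD_FAST t → push 43. Stack: [1, 43]
BINARY_OP % → 1 % 43 = 1. Stack: [1]
STORE_FAST s → s=1. Stack: []
LOAD_CONST → push 6. Stack: [6]
LOAD_FAST s → push 1. Stack: [6, 1]
BINARY_OP + → 6 + 1 = 7. Stack: [7]
STORE_FAST u → u=7. Stack: []
LOAD_CONST → push 1. Stack: [1]
LOAD_FAST a → push 19. Stack: [1, 19]
BINARY_OP + → 1 + 19 = 20. Stack: [20]
STORE_FAST x → x=20. Stack: []
LOAD_FAST x → push 20. Stack: [20]
RETURN_VALUE → return 20.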